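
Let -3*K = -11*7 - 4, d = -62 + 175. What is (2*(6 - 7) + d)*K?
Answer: 2997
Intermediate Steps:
d = 113
K = 27 (K = -(-11*7 - 4)/3 = -(-77 - 4)/3 = -⅓*(-81) = 27)
(2*(6 - 7) + d)*K = (2*(6 - 7) + 113)*27 = (2*(-1) + 113)*27 = (-2 + 113)*27 = 111*27 = 2997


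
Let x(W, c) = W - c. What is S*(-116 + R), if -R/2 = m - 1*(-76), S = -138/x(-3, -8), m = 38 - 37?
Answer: 7452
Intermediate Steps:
m = 1
S = -138/5 (S = -138/(-3 - 1*(-8)) = -138/(-3 + 8) = -138/5 ≈ -27.600)
R = -154 (R = -2*(1 - 1*(-76)) = -2*(1 + 76) = -2*77 = -154)
S*(-116 + R) = -138*(-116 - 154)/5 = -138/5*(-270) = 7452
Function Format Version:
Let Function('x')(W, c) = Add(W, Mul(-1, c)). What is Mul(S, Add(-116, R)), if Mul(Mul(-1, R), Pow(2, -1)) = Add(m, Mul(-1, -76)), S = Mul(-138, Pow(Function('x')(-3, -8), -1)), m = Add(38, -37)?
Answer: 7452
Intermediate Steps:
m = 1
S = Rational(-138, 5) (S = Mul(-138, Pow(Add(-3, Mul(-1, -8)), -1)) = Mul(-138, Pow(Add(-3, 8), -1)) = Mul(-138, Pow(5, -1)) = Mul(-138, Rational(1, 5)) = Rational(-138, 5) ≈ -27.600)
R = -154 (R = Mul(-2, Add(1, Mul(-1, -76))) = Mul(-2, Add(1, 76)) = Mul(-2, 77) = -154)
Mul(S, Add(-116, R)) = Mul(Rational(-138, 5), Add(-116, -154)) = Mul(Rational(-138, 5), -270) = 7452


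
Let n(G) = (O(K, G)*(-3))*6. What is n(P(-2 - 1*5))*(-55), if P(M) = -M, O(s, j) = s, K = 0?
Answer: 0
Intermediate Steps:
n(G) = 0 (n(G) = (0*(-3))*6 = 0*6 = 0)
n(P(-2 - 1*5))*(-55) = 0*(-55) = 0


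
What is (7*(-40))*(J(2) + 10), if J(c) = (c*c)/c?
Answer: -3360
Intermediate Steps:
J(c) = c (J(c) = c²/c = c)
(7*(-40))*(J(2) + 10) = (7*(-40))*(2 + 10) = -280*12 = -3360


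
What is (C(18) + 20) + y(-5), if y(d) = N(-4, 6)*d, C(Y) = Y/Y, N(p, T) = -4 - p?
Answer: 21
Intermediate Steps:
C(Y) = 1
y(d) = 0 (y(d) = (-4 - 1*(-4))*d = (-4 + 4)*d = 0*d = 0)
(C(18) + 20) + y(-5) = (1 + 20) + 0 = 21 + 0 = 21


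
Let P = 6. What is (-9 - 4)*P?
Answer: -78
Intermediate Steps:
(-9 - 4)*P = (-9 - 4)*6 = -13*6 = -78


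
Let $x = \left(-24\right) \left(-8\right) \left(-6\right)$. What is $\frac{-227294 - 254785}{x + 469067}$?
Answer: $- \frac{482079}{467915} \approx -1.0303$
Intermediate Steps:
$x = -1152$ ($x = 192 \left(-6\right) = -1152$)
$\frac{-227294 - 254785}{x + 469067} = \frac{-227294 - 254785}{-1152 + 469067} = \frac{-227294 - 254785}{467915} = \left(-227294 - 254785\right) \frac{1}{467915} = \left(-482079\right) \frac{1}{467915} = - \frac{482079}{467915}$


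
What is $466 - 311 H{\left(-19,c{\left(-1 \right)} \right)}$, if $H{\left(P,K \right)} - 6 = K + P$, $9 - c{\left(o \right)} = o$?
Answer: $1399$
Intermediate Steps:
$c{\left(o \right)} = 9 - o$
$H{\left(P,K \right)} = 6 + K + P$ ($H{\left(P,K \right)} = 6 + \left(K + P\right) = 6 + K + P$)
$466 - 311 H{\left(-19,c{\left(-1 \right)} \right)} = 466 - 311 \left(6 + \left(9 - -1\right) - 19\right) = 466 - 311 \left(6 + \left(9 + 1\right) - 19\right) = 466 - 311 \left(6 + 10 - 19\right) = 466 - -933 = 466 + 933 = 1399$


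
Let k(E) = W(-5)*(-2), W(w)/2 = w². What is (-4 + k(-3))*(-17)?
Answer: 1768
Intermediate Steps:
W(w) = 2*w²
k(E) = -100 (k(E) = (2*(-5)²)*(-2) = (2*25)*(-2) = 50*(-2) = -100)
(-4 + k(-3))*(-17) = (-4 - 100)*(-17) = -104*(-17) = 1768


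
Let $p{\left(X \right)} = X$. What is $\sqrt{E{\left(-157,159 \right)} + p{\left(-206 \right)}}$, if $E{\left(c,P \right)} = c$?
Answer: $11 i \sqrt{3} \approx 19.053 i$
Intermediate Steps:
$\sqrt{E{\left(-157,159 \right)} + p{\left(-206 \right)}} = \sqrt{-157 - 206} = \sqrt{-363} = 11 i \sqrt{3}$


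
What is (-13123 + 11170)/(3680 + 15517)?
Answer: -217/2133 ≈ -0.10173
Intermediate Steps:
(-13123 + 11170)/(3680 + 15517) = -1953/19197 = -1953*1/19197 = -217/2133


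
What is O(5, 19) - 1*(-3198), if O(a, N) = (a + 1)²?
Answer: 3234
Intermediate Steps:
O(a, N) = (1 + a)²
O(5, 19) - 1*(-3198) = (1 + 5)² - 1*(-3198) = 6² + 3198 = 36 + 3198 = 3234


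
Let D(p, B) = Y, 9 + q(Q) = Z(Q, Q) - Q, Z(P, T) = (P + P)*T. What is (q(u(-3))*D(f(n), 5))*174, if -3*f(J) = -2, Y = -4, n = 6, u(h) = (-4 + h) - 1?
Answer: -88392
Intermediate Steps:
u(h) = -5 + h
Z(P, T) = 2*P*T (Z(P, T) = (2*P)*T = 2*P*T)
f(J) = ⅔ (f(J) = -⅓*(-2) = ⅔)
q(Q) = -9 - Q + 2*Q² (q(Q) = -9 + (2*Q*Q - Q) = -9 + (2*Q² - Q) = -9 + (-Q + 2*Q²) = -9 - Q + 2*Q²)
D(p, B) = -4
(q(u(-3))*D(f(n), 5))*174 = ((-9 - (-5 - 3) + 2*(-5 - 3)²)*(-4))*174 = ((-9 - 1*(-8) + 2*(-8)²)*(-4))*174 = ((-9 + 8 + 2*64)*(-4))*174 = ((-9 + 8 + 128)*(-4))*174 = (127*(-4))*174 = -508*174 = -88392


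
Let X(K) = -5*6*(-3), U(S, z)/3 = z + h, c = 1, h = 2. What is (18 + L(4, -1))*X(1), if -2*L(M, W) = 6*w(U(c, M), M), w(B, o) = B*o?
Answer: -17820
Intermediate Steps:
U(S, z) = 6 + 3*z (U(S, z) = 3*(z + 2) = 3*(2 + z) = 6 + 3*z)
X(K) = 90 (X(K) = -30*(-3) = 90)
L(M, W) = -3*M*(6 + 3*M) (L(M, W) = -3*(6 + 3*M)*M = -3*M*(6 + 3*M))
(18 + L(4, -1))*X(1) = (18 - 9*4*(2 + 4))*90 = (18 - 9*4*6)*90 = (18 - 216)*90 = -198*90 = -17820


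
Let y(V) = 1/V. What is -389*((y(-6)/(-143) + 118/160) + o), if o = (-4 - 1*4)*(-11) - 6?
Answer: -1104600899/34320 ≈ -32185.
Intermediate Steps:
o = 82 (o = (-4 - 4)*(-11) - 6 = -8*(-11) - 6 = 88 - 6 = 82)
-389*((y(-6)/(-143) + 118/160) + o) = -389*((1/(-6*(-143)) + 118/160) + 82) = -389*((-1/6*(-1/143) + 118*(1/160)) + 82) = -389*((1/858 + 59/80) + 82) = -389*(25351/34320 + 82) = -389*2839591/34320 = -1104600899/34320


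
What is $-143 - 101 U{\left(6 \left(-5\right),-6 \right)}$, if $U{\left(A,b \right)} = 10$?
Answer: $-1153$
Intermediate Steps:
$-143 - 101 U{\left(6 \left(-5\right),-6 \right)} = -143 - 1010 = -1153$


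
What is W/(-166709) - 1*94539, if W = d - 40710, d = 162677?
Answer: -15760624118/166709 ≈ -94540.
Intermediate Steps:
W = 121967 (W = 162677 - 40710 = 121967)
W/(-166709) - 1*94539 = 121967/(-166709) - 1*94539 = 121967*(-1/166709) - 94539 = -121967/166709 - 94539 = -15760624118/166709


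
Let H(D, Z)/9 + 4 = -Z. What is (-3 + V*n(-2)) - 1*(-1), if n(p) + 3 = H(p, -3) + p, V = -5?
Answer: 68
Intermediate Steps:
H(D, Z) = -36 - 9*Z (H(D, Z) = -36 + 9*(-Z) = -36 - 9*Z)
n(p) = -12 + p (n(p) = -3 + ((-36 - 9*(-3)) + p) = -3 + ((-36 + 27) + p) = -3 + (-9 + p) = -12 + p)
(-3 + V*n(-2)) - 1*(-1) = (-3 - 5*(-12 - 2)) - 1*(-1) = (-3 - 5*(-14)) + 1 = (-3 + 70) + 1 = 67 + 1 = 68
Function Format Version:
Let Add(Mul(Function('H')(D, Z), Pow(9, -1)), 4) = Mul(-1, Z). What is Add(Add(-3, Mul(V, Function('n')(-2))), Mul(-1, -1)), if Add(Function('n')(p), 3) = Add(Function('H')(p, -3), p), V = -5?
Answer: 68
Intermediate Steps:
Function('H')(D, Z) = Add(-36, Mul(-9, Z)) (Function('H')(D, Z) = Add(-36, Mul(9, Mul(-1, Z))) = Add(-36, Mul(-9, Z)))
Function('n')(p) = Add(-12, p) (Function('n')(p) = Add(-3, Add(Add(-36, Mul(-9, -3)), p)) = Add(-3, Add(Add(-36, 27), p)) = Add(-3, Add(-9, p)) = Add(-12, p))
Add(Add(-3, Mul(V, Function('n')(-2))), Mul(-1, -1)) = Add(Add(-3, Mul(-5, Add(-12, -2))), Mul(-1, -1)) = Add(Add(-3, Mul(-5, -14)), 1) = Add(Add(-3, 70), 1) = Add(67, 1) = 68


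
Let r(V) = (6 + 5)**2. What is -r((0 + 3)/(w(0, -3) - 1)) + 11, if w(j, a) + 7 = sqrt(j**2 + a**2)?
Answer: -110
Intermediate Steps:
w(j, a) = -7 + sqrt(a**2 + j**2) (w(j, a) = -7 + sqrt(j**2 + a**2) = -7 + sqrt(a**2 + j**2))
r(V) = 121 (r(V) = 11**2 = 121)
-r((0 + 3)/(w(0, -3) - 1)) + 11 = -1*121 + 11 = -121 + 11 = -110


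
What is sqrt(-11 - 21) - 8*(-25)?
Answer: 200 + 4*I*sqrt(2) ≈ 200.0 + 5.6569*I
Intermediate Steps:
sqrt(-11 - 21) - 8*(-25) = sqrt(-32) + 200 = 4*I*sqrt(2) + 200 = 200 + 4*I*sqrt(2)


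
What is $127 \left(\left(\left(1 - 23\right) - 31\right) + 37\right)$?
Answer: $-2032$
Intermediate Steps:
$127 \left(\left(\left(1 - 23\right) - 31\right) + 37\right) = 127 \left(\left(-22 - 31\right) + 37\right) = 127 \left(-53 + 37\right) = 127 \left(-16\right) = -2032$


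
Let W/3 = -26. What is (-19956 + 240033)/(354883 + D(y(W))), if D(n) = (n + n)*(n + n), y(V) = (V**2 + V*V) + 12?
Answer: 16929/45674191 ≈ 0.00037065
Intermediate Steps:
W = -78 (W = 3*(-26) = -78)
y(V) = 12 + 2*V**2 (y(V) = (V**2 + V**2) + 12 = 2*V**2 + 12 = 12 + 2*V**2)
D(n) = 4*n**2 (D(n) = (2*n)*(2*n) = 4*n**2)
(-19956 + 240033)/(354883 + D(y(W))) = (-19956 + 240033)/(354883 + 4*(12 + 2*(-78)**2)**2) = 220077/(354883 + 4*(12 + 2*6084)**2) = 220077/(354883 + 4*(12 + 12168)**2) = 220077/(354883 + 4*12180**2) = 220077/(354883 + 4*148352400) = 220077/(354883 + 593409600) = 220077/593764483 = 220077*(1/593764483) = 16929/45674191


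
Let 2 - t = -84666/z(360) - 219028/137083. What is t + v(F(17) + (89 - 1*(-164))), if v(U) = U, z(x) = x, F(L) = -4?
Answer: 4011989873/8224980 ≈ 487.78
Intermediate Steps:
t = 1963969853/8224980 (t = 2 - (-84666/360 - 219028/137083) = 2 - (-84666*1/360 - 219028*1/137083) = 2 - (-14111/60 - 219028/137083) = 2 - 1*(-1947519893/8224980) = 2 + 1947519893/8224980 = 1963969853/8224980 ≈ 238.78)
t + v(F(17) + (89 - 1*(-164))) = 1963969853/8224980 + (-4 + (89 - 1*(-164))) = 1963969853/8224980 + (-4 + (89 + 164)) = 1963969853/8224980 + (-4 + 253) = 1963969853/8224980 + 249 = 4011989873/8224980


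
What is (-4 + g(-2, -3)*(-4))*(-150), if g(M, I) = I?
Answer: -1200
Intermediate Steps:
(-4 + g(-2, -3)*(-4))*(-150) = (-4 - 3*(-4))*(-150) = (-4 + 12)*(-150) = 8*(-150) = -1200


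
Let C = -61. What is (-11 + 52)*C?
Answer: -2501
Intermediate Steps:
(-11 + 52)*C = (-11 + 52)*(-61) = 41*(-61) = -2501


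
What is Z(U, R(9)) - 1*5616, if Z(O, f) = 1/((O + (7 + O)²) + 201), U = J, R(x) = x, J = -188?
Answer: -184058783/32774 ≈ -5616.0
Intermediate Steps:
U = -188
Z(O, f) = 1/(201 + O + (7 + O)²)
Z(U, R(9)) - 1*5616 = 1/(201 - 188 + (7 - 188)²) - 1*5616 = 1/(201 - 188 + (-181)²) - 5616 = 1/(201 - 188 + 32761) - 5616 = 1/32774 - 5616 = -184058783/32774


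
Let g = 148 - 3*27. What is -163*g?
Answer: -10921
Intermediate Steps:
g = 67 (g = 148 - 1*81 = 148 - 81 = 67)
-163*g = -163*67 = -10921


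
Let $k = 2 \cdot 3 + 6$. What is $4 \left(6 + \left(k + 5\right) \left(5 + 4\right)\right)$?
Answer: $636$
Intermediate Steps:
$k = 12$ ($k = 6 + 6 = 12$)
$4 \left(6 + \left(k + 5\right) \left(5 + 4\right)\right) = 4 \left(6 + \left(12 + 5\right) \left(5 + 4\right)\right) = 4 \left(6 + 17 \cdot 9\right) = 4 \left(6 + 153\right) = 4 \cdot 159 = 636$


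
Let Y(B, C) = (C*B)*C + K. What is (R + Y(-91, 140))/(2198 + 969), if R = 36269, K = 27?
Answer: -1747304/3167 ≈ -551.72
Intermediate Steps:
Y(B, C) = 27 + B*C² (Y(B, C) = (C*B)*C + 27 = (B*C)*C + 27 = B*C² + 27 = 27 + B*C²)
(R + Y(-91, 140))/(2198 + 969) = (36269 + (27 - 91*140²))/(2198 + 969) = (36269 + (27 - 91*19600))/3167 = (36269 + (27 - 1783600))*(1/3167) = (36269 - 1783573)*(1/3167) = -1747304*1/3167 = -1747304/3167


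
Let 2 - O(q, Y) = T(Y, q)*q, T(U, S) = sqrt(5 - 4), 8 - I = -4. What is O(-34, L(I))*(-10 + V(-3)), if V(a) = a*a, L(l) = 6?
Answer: -36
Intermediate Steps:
I = 12 (I = 8 - 1*(-4) = 8 + 4 = 12)
T(U, S) = 1 (T(U, S) = sqrt(1) = 1)
V(a) = a**2
O(q, Y) = 2 - q
O(-34, L(I))*(-10 + V(-3)) = (2 - 1*(-34))*(-10 + (-3)**2) = (2 + 34)*(-10 + 9) = 36*(-1) = -36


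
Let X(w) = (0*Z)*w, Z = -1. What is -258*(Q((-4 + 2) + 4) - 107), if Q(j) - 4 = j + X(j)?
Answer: 26058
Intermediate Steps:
X(w) = 0 (X(w) = (0*(-1))*w = 0*w = 0)
Q(j) = 4 + j (Q(j) = 4 + (j + 0) = 4 + j)
-258*(Q((-4 + 2) + 4) - 107) = -258*((4 + ((-4 + 2) + 4)) - 107) = -258*((4 + (-2 + 4)) - 107) = -258*((4 + 2) - 107) = -258*(6 - 107) = -258*(-101) = 26058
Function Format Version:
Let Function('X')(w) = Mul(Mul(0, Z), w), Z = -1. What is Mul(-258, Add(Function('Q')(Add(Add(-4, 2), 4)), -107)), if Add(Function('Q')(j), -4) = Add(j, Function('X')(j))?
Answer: 26058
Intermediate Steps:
Function('X')(w) = 0 (Function('X')(w) = Mul(Mul(0, -1), w) = Mul(0, w) = 0)
Function('Q')(j) = Add(4, j) (Function('Q')(j) = Add(4, Add(j, 0)) = Add(4, j))
Mul(-258, Add(Function('Q')(Add(Add(-4, 2), 4)), -107)) = Mul(-258, Add(Add(4, Add(Add(-4, 2), 4)), -107)) = Mul(-258, Add(Add(4, Add(-2, 4)), -107)) = Mul(-258, Add(Add(4, 2), -107)) = Mul(-258, Add(6, -107)) = Mul(-258, -101) = 26058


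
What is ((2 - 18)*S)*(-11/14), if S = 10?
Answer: 880/7 ≈ 125.71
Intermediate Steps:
((2 - 18)*S)*(-11/14) = ((2 - 18)*10)*(-11/14) = (-16*10)*(-11*1/14) = -160*(-11/14) = 880/7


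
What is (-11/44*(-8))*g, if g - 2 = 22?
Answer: 48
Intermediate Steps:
g = 24 (g = 2 + 22 = 24)
(-11/44*(-8))*g = (-11/44*(-8))*24 = (-11*1/44*(-8))*24 = -¼*(-8)*24 = 2*24 = 48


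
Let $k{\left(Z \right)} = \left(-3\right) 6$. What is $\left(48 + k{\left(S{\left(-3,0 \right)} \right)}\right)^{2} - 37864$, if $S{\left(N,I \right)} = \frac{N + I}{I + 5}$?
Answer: $-36964$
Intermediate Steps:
$S{\left(N,I \right)} = \frac{I + N}{5 + I}$
$k{\left(Z \right)} = -18$
$\left(48 + k{\left(S{\left(-3,0 \right)} \right)}\right)^{2} - 37864 = \left(48 - 18\right)^{2} - 37864 = 30^{2} - 37864 = 900 - 37864 = -36964$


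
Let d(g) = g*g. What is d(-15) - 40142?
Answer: -39917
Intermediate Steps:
d(g) = g²
d(-15) - 40142 = (-15)² - 40142 = 225 - 40142 = -39917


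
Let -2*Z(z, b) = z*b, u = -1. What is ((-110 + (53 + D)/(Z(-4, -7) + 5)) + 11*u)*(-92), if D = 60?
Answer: 110584/9 ≈ 12287.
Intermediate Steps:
Z(z, b) = -b*z/2 (Z(z, b) = -z*b/2 = -b*z/2)
((-110 + (53 + D)/(Z(-4, -7) + 5)) + 11*u)*(-92) = ((-110 + (53 + 60)/(-½*(-7)*(-4) + 5)) + 11*(-1))*(-92) = ((-110 + 113/(-14 + 5)) - 11)*(-92) = ((-110 + 113/(-9)) - 11)*(-92) = ((-110 + 113*(-⅑)) - 11)*(-92) = ((-110 - 113/9) - 11)*(-92) = (-1103/9 - 11)*(-92) = -1202/9*(-92) = 110584/9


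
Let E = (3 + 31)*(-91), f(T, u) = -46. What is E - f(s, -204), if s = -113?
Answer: -3048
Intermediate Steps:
E = -3094 (E = 34*(-91) = -3094)
E - f(s, -204) = -3094 - 1*(-46) = -3094 + 46 = -3048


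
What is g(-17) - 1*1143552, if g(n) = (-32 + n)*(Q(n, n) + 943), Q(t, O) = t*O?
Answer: -1203920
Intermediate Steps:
Q(t, O) = O*t
g(n) = (-32 + n)*(943 + n**2) (g(n) = (-32 + n)*(n*n + 943) = (-32 + n)*(n**2 + 943) = (-32 + n)*(943 + n**2))
g(-17) - 1*1143552 = (-30176 + (-17)**3 - 32*(-17)**2 + 943*(-17)) - 1*1143552 = (-30176 - 4913 - 32*289 - 16031) - 1143552 = (-30176 - 4913 - 9248 - 16031) - 1143552 = -60368 - 1143552 = -1203920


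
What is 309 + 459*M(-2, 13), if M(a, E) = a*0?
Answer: 309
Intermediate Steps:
M(a, E) = 0
309 + 459*M(-2, 13) = 309 + 459*0 = 309 + 0 = 309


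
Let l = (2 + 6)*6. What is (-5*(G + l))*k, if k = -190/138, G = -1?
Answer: 22325/69 ≈ 323.55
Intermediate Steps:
l = 48 (l = 8*6 = 48)
k = -95/69 (k = -190*1/138 = -95/69 ≈ -1.3768)
(-5*(G + l))*k = -5*(-1 + 48)*(-95/69) = -5*47*(-95/69) = -235*(-95/69) = 22325/69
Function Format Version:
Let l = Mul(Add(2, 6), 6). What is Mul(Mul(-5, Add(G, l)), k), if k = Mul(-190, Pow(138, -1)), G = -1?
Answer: Rational(22325, 69) ≈ 323.55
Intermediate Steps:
l = 48 (l = Mul(8, 6) = 48)
k = Rational(-95, 69) (k = Mul(-190, Rational(1, 138)) = Rational(-95, 69) ≈ -1.3768)
Mul(Mul(-5, Add(G, l)), k) = Mul(Mul(-5, Add(-1, 48)), Rational(-95, 69)) = Mul(Mul(-5, 47), Rational(-95, 69)) = Mul(-235, Rational(-95, 69)) = Rational(22325, 69)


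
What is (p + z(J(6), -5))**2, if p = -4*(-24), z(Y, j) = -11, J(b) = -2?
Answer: 7225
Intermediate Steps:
p = 96
(p + z(J(6), -5))**2 = (96 - 11)**2 = 85**2 = 7225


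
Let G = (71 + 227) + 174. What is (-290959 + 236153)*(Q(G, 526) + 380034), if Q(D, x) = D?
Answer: -20854011836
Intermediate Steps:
G = 472 (G = 298 + 174 = 472)
(-290959 + 236153)*(Q(G, 526) + 380034) = (-290959 + 236153)*(472 + 380034) = -54806*380506 = -20854011836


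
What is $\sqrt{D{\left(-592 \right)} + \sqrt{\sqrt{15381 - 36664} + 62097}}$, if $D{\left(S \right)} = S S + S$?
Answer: $\sqrt{349872 + \sqrt{62097 + i \sqrt{21283}}} \approx 591.71 + 0.0002 i$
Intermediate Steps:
$D{\left(S \right)} = S + S^{2}$ ($D{\left(S \right)} = S^{2} + S = S + S^{2}$)
$\sqrt{D{\left(-592 \right)} + \sqrt{\sqrt{15381 - 36664} + 62097}} = \sqrt{- 592 \left(1 - 592\right) + \sqrt{\sqrt{15381 - 36664} + 62097}} = \sqrt{\left(-592\right) \left(-591\right) + \sqrt{\sqrt{-21283} + 62097}} = \sqrt{349872 + \sqrt{i \sqrt{21283} + 62097}} = \sqrt{349872 + \sqrt{62097 + i \sqrt{21283}}}$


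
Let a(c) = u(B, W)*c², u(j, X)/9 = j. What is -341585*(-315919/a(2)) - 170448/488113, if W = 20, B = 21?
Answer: 52673831569913807/369013428 ≈ 1.4274e+8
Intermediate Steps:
u(j, X) = 9*j
a(c) = 189*c² (a(c) = (9*21)*c² = 189*c²)
-341585*(-315919/a(2)) - 170448/488113 = -341585/((189*2²)/(-315919)) - 170448/488113 = -341585/((189*4)*(-1/315919)) - 170448*1/488113 = -341585/(756*(-1/315919)) - 170448/488113 = -341585/(-756/315919) - 170448/488113 = -341585*(-315919/756) - 170448/488113 = 107913191615/756 - 170448/488113 = 52673831569913807/369013428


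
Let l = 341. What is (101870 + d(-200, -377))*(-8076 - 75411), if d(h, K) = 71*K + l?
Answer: -6298593228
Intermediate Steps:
d(h, K) = 341 + 71*K (d(h, K) = 71*K + 341 = 341 + 71*K)
(101870 + d(-200, -377))*(-8076 - 75411) = (101870 + (341 + 71*(-377)))*(-8076 - 75411) = (101870 + (341 - 26767))*(-83487) = (101870 - 26426)*(-83487) = 75444*(-83487) = -6298593228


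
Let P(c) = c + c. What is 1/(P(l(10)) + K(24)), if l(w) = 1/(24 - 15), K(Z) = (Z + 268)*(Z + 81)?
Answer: 9/275942 ≈ 3.2616e-5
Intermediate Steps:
K(Z) = (81 + Z)*(268 + Z) (K(Z) = (268 + Z)*(81 + Z) = (81 + Z)*(268 + Z))
l(w) = ⅑ (l(w) = 1/9 = ⅑)
P(c) = 2*c
1/(P(l(10)) + K(24)) = 1/(2*(⅑) + (21708 + 24² + 349*24)) = 1/(2/9 + (21708 + 576 + 8376)) = 1/(2/9 + 30660) = 1/(275942/9) = 9/275942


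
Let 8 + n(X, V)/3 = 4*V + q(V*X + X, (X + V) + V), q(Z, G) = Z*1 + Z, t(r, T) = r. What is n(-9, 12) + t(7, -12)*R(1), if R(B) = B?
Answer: -575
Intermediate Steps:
q(Z, G) = 2*Z (q(Z, G) = Z + Z = 2*Z)
n(X, V) = -24 + 6*X + 12*V + 6*V*X (n(X, V) = -24 + 3*(4*V + 2*(V*X + X)) = -24 + 3*(4*V + 2*(X + V*X)) = -24 + 3*(4*V + (2*X + 2*V*X)) = -24 + 3*(2*X + 4*V + 2*V*X) = -24 + (6*X + 12*V + 6*V*X) = -24 + 6*X + 12*V + 6*V*X)
n(-9, 12) + t(7, -12)*R(1) = (-24 + 12*12 + 6*(-9)*(1 + 12)) + 7*1 = (-24 + 144 + 6*(-9)*13) + 7 = (-24 + 144 - 702) + 7 = -582 + 7 = -575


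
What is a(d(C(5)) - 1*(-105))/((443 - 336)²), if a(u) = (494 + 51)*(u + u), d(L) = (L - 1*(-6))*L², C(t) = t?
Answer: 414200/11449 ≈ 36.178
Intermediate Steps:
d(L) = L²*(6 + L) (d(L) = (L + 6)*L² = (6 + L)*L² = L²*(6 + L))
a(u) = 1090*u (a(u) = 545*(2*u) = 1090*u)
a(d(C(5)) - 1*(-105))/((443 - 336)²) = (1090*(5²*(6 + 5) - 1*(-105)))/((443 - 336)²) = (1090*(25*11 + 105))/(107²) = (1090*(275 + 105))/11449 = (1090*380)*(1/11449) = 414200*(1/11449) = 414200/11449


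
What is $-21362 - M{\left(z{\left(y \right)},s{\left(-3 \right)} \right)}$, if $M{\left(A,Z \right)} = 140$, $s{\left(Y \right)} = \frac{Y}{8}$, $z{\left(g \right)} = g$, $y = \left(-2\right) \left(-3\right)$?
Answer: $-21502$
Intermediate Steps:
$y = 6$
$s{\left(Y \right)} = \frac{Y}{8}$ ($s{\left(Y \right)} = Y \frac{1}{8} = \frac{Y}{8}$)
$-21362 - M{\left(z{\left(y \right)},s{\left(-3 \right)} \right)} = -21362 - 140 = -21502$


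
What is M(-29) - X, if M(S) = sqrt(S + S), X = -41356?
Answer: 41356 + I*sqrt(58) ≈ 41356.0 + 7.6158*I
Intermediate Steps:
M(S) = sqrt(2)*sqrt(S) (M(S) = sqrt(2*S) = sqrt(2)*sqrt(S))
M(-29) - X = sqrt(2)*sqrt(-29) - 1*(-41356) = sqrt(2)*(I*sqrt(29)) + 41356 = I*sqrt(58) + 41356 = 41356 + I*sqrt(58)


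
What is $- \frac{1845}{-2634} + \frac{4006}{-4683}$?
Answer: $- \frac{637223}{4111674} \approx -0.15498$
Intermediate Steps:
$- \frac{1845}{-2634} + \frac{4006}{-4683} = \left(-1845\right) \left(- \frac{1}{2634}\right) + 4006 \left(- \frac{1}{4683}\right) = \frac{615}{878} - \frac{4006}{4683} = - \frac{637223}{4111674}$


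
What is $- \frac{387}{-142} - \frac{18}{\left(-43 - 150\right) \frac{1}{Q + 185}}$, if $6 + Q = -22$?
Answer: $\frac{475983}{27406} \approx 17.368$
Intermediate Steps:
$Q = -28$ ($Q = -6 - 22 = -28$)
$- \frac{387}{-142} - \frac{18}{\left(-43 - 150\right) \frac{1}{Q + 185}} = - \frac{387}{-142} - \frac{18}{\left(-43 - 150\right) \frac{1}{-28 + 185}} = \left(-387\right) \left(- \frac{1}{142}\right) - \frac{18}{\left(-193\right) \frac{1}{157}} = \frac{387}{142} - \frac{18}{\left(-193\right) \frac{1}{157}} = \frac{387}{142} - \frac{18}{- \frac{193}{157}} = \frac{387}{142} - - \frac{2826}{193} = \frac{387}{142} + \frac{2826}{193} = \frac{475983}{27406}$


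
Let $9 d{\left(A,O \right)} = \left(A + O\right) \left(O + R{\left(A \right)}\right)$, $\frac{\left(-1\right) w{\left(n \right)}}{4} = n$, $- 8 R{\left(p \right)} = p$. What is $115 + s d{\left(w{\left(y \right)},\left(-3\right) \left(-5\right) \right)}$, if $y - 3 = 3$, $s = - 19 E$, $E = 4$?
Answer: $1483$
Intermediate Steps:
$R{\left(p \right)} = - \frac{p}{8}$
$s = -76$ ($s = \left(-19\right) 4 = -76$)
$y = 6$ ($y = 3 + 3 = 6$)
$w{\left(n \right)} = - 4 n$
$d{\left(A,O \right)} = \frac{\left(A + O\right) \left(O - \frac{A}{8}\right)}{9}$
$115 + s d{\left(w{\left(y \right)},\left(-3\right) \left(-5\right) \right)} = 115 - 76 \left(- \frac{\left(\left(-4\right) 6\right)^{2}}{72} + \frac{\left(\left(-3\right) \left(-5\right)\right)^{2}}{9} + \frac{7 \left(\left(-4\right) 6\right) \left(\left(-3\right) \left(-5\right)\right)}{72}\right) = 115 - 76 \left(- \frac{\left(-24\right)^{2}}{72} + \frac{15^{2}}{9} + \frac{7}{72} \left(-24\right) 15\right) = 115 - 76 \left(\left(- \frac{1}{72}\right) 576 + \frac{1}{9} \cdot 225 - 35\right) = 115 - 76 \left(-8 + 25 - 35\right) = 115 - -1368 = 115 + 1368 = 1483$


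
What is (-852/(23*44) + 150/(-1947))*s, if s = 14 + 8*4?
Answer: -2494/59 ≈ -42.271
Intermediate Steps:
s = 46 (s = 14 + 32 = 46)
(-852/(23*44) + 150/(-1947))*s = (-852/(23*44) + 150/(-1947))*46 = (-852/1012 + 150*(-1/1947))*46 = (-852*1/1012 - 50/649)*46 = (-213/253 - 50/649)*46 = -1247/1357*46 = -2494/59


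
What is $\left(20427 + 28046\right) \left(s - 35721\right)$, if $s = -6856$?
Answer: $-2063834921$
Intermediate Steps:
$\left(20427 + 28046\right) \left(s - 35721\right) = \left(20427 + 28046\right) \left(-6856 - 35721\right) = 48473 \left(-42577\right) = -2063834921$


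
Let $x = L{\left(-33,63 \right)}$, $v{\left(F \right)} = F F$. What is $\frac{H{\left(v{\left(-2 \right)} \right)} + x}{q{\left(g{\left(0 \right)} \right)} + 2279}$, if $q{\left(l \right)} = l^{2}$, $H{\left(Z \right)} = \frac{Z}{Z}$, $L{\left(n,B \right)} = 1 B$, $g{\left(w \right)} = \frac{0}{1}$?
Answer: $\frac{64}{2279} \approx 0.028082$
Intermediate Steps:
$g{\left(w \right)} = 0$ ($g{\left(w \right)} = 0 \cdot 1 = 0$)
$v{\left(F \right)} = F^{2}$
$L{\left(n,B \right)} = B$
$x = 63$
$H{\left(Z \right)} = 1$
$\frac{H{\left(v{\left(-2 \right)} \right)} + x}{q{\left(g{\left(0 \right)} \right)} + 2279} = \frac{1 + 63}{0^{2} + 2279} = \frac{64}{0 + 2279} = \frac{64}{2279}$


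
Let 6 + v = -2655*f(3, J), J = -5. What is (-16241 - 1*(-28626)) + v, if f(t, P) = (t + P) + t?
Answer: 9724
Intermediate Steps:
f(t, P) = P + 2*t (f(t, P) = (P + t) + t = P + 2*t)
v = -2661 (v = -6 - 2655*(-5 + 2*3) = -6 - 2655*(-5 + 6) = -6 - 2655*1 = -6 - 2655 = -2661)
(-16241 - 1*(-28626)) + v = (-16241 - 1*(-28626)) - 2661 = (-16241 + 28626) - 2661 = 12385 - 2661 = 9724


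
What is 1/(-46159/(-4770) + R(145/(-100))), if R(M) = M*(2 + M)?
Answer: 190800/1694197 ≈ 0.11262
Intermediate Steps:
1/(-46159/(-4770) + R(145/(-100))) = 1/(-46159/(-4770) + (145/(-100))*(2 + 145/(-100))) = 1/(-46159*(-1/4770) + (145*(-1/100))*(2 + 145*(-1/100))) = 1/(46159/4770 - 29*(2 - 29/20)/20) = 1/(46159/4770 - 29/20*11/20) = 1/(46159/4770 - 319/400) = 1/(1694197/190800) = 190800/1694197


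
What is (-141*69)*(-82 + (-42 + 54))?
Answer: 681030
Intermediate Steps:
(-141*69)*(-82 + (-42 + 54)) = -9729*(-82 + 12) = -9729*(-70) = 681030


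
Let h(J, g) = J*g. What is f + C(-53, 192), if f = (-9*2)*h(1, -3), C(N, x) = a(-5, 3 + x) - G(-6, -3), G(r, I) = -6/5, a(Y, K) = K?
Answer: 1251/5 ≈ 250.20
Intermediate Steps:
G(r, I) = -6/5 (G(r, I) = -6*1/5 = -6/5)
C(N, x) = 21/5 + x (C(N, x) = (3 + x) - 1*(-6/5) = (3 + x) + 6/5 = 21/5 + x)
f = 54 (f = (-9*2)*(1*(-3)) = -18*(-3) = 54)
f + C(-53, 192) = 54 + (21/5 + 192) = 54 + 981/5 = 1251/5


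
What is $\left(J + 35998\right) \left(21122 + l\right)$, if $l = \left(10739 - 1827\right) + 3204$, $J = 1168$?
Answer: $1235323508$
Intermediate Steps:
$l = 12116$ ($l = 8912 + 3204 = 12116$)
$\left(J + 35998\right) \left(21122 + l\right) = \left(1168 + 35998\right) \left(21122 + 12116\right) = 37166 \cdot 33238 = 1235323508$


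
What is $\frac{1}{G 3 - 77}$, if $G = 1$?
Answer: $- \frac{1}{74} \approx -0.013514$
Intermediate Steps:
$\frac{1}{G 3 - 77} = \frac{1}{1 \cdot 3 - 77} = \frac{1}{3 - 77} = \frac{1}{-74} = - \frac{1}{74}$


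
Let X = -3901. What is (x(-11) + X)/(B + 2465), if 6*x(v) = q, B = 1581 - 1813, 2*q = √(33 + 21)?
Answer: -3901/2233 + √6/8932 ≈ -1.7467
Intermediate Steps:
q = 3*√6/2 (q = √(33 + 21)/2 = √54/2 = (3*√6)/2 = 3*√6/2 ≈ 3.6742)
B = -232
x(v) = √6/4 (x(v) = (3*√6/2)/6 = √6/4)
(x(-11) + X)/(B + 2465) = (√6/4 - 3901)/(-232 + 2465) = (-3901 + √6/4)/2233 = (-3901 + √6/4)*(1/2233) = -3901/2233 + √6/8932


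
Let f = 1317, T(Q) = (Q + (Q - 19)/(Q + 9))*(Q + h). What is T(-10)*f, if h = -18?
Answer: -700644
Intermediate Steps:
T(Q) = (-18 + Q)*(Q + (-19 + Q)/(9 + Q)) (T(Q) = (Q + (Q - 19)/(Q + 9))*(Q - 18) = (Q + (-19 + Q)/(9 + Q))*(-18 + Q) = (-18 + Q)*(Q + (-19 + Q)/(9 + Q)))
T(-10)*f = ((342 + (-10)**3 - 199*(-10) - 8*(-10)**2)/(9 - 10))*1317 = ((342 - 1000 + 1990 - 8*100)/(-1))*1317 = -(342 - 1000 + 1990 - 800)*1317 = -1*532*1317 = -532*1317 = -700644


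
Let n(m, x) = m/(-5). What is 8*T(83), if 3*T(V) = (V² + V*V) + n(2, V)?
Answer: 551104/15 ≈ 36740.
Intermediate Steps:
n(m, x) = -m/5 (n(m, x) = m*(-⅕) = -m/5)
T(V) = -2/15 + 2*V²/3 (T(V) = ((V² + V*V) - ⅕*2)/3 = ((V² + V²) - ⅖)/3 = (2*V² - ⅖)/3 = (-⅖ + 2*V²)/3 = -2/15 + 2*V²/3)
8*T(83) = 8*(-2/15 + (⅔)*83²) = 8*(-2/15 + (⅔)*6889) = 8*(-2/15 + 13778/3) = 8*(68888/15) = 551104/15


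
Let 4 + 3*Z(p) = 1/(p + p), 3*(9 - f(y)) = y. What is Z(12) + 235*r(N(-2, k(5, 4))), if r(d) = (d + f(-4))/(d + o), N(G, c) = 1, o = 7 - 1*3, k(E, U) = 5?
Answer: 38257/72 ≈ 531.35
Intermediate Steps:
f(y) = 9 - y/3
Z(p) = -4/3 + 1/(6*p) (Z(p) = -4/3 + 1/(3*(p + p)) = -4/3 + 1/(3*((2*p))) = -4/3 + (1/(2*p))/3 = -4/3 + 1/(6*p))
o = 4 (o = 7 - 3 = 4)
r(d) = (31/3 + d)/(4 + d) (r(d) = (d + (9 - ⅓*(-4)))/(d + 4) = (d + (9 + 4/3))/(4 + d) = (d + 31/3)/(4 + d) = (31/3 + d)/(4 + d))
Z(12) + 235*r(N(-2, k(5, 4))) = (⅙)*(1 - 8*12)/12 + 235*((31/3 + 1)/(4 + 1)) = (⅙)*(1/12)*(1 - 96) + 235*((34/3)/5) = (⅙)*(1/12)*(-95) + 235*((⅕)*(34/3)) = -95/72 + 235*(34/15) = -95/72 + 1598/3 = 38257/72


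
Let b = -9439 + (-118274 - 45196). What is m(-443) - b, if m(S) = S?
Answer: 172466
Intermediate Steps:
b = -172909 (b = -9439 - 163470 = -172909)
m(-443) - b = -443 - 1*(-172909) = -443 + 172909 = 172466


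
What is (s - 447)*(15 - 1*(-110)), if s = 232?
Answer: -26875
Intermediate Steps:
(s - 447)*(15 - 1*(-110)) = (232 - 447)*(15 - 1*(-110)) = -215*(15 + 110) = -215*125 = -26875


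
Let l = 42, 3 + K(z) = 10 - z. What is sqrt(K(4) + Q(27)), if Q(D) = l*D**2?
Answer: sqrt(30621) ≈ 174.99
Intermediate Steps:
K(z) = 7 - z (K(z) = -3 + (10 - z) = 7 - z)
Q(D) = 42*D**2
sqrt(K(4) + Q(27)) = sqrt((7 - 1*4) + 42*27**2) = sqrt((7 - 4) + 42*729) = sqrt(3 + 30618) = sqrt(30621)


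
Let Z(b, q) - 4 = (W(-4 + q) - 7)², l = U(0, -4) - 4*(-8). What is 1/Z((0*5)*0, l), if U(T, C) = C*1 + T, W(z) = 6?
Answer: ⅕ ≈ 0.20000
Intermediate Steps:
U(T, C) = C + T
l = 28 (l = (-4 + 0) - 4*(-8) = -4 + 32 = 28)
Z(b, q) = 5 (Z(b, q) = 4 + (6 - 7)² = 4 + (-1)² = 4 + 1 = 5)
1/Z((0*5)*0, l) = 1/5 = ⅕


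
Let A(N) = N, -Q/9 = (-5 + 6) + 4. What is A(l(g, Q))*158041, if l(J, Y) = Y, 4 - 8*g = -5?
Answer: -7111845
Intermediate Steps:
g = 9/8 (g = ½ - ⅛*(-5) = ½ + 5/8 = 9/8 ≈ 1.1250)
Q = -45 (Q = -9*((-5 + 6) + 4) = -9*(1 + 4) = -9*5 = -45)
A(l(g, Q))*158041 = -45*158041 = -7111845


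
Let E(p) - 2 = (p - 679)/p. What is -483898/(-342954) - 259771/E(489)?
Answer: -21782192958251/135123876 ≈ -1.6120e+5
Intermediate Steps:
E(p) = 2 + (-679 + p)/p (E(p) = 2 + (p - 679)/p = 2 + (-679 + p)/p)
-483898/(-342954) - 259771/E(489) = -483898/(-342954) - 259771/(3 - 679/489) = -483898*(-1/342954) - 259771/(3 - 679*1/489) = 241949/171477 - 259771/(3 - 679/489) = 241949/171477 - 259771/788/489 = 241949/171477 - 259771*489/788 = 241949/171477 - 127028019/788 = -21782192958251/135123876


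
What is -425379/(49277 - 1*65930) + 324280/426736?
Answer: 7788531991/296101442 ≈ 26.304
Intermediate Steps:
-425379/(49277 - 1*65930) + 324280/426736 = -425379/(49277 - 65930) + 324280*(1/426736) = -425379/(-16653) + 40535/53342 = -425379*(-1/16653) + 40535/53342 = 141793/5551 + 40535/53342 = 7788531991/296101442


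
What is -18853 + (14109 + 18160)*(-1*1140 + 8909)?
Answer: 250679008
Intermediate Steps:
-18853 + (14109 + 18160)*(-1*1140 + 8909) = -18853 + 32269*(-1140 + 8909) = -18853 + 32269*7769 = -18853 + 250697861 = 250679008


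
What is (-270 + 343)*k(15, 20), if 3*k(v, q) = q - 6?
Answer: 1022/3 ≈ 340.67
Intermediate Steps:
k(v, q) = -2 + q/3 (k(v, q) = (q - 6)/3 = (-6 + q)/3 = -2 + q/3)
(-270 + 343)*k(15, 20) = (-270 + 343)*(-2 + (1/3)*20) = 73*(-2 + 20/3) = 73*(14/3) = 1022/3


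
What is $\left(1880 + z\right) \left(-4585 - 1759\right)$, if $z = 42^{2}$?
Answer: $-23117536$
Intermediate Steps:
$z = 1764$
$\left(1880 + z\right) \left(-4585 - 1759\right) = \left(1880 + 1764\right) \left(-4585 - 1759\right) = 3644 \left(-6344\right) = -23117536$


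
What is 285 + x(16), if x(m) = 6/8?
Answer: 1143/4 ≈ 285.75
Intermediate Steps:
x(m) = ¾ (x(m) = 6*(⅛) = ¾)
285 + x(16) = 285 + ¾ = 1143/4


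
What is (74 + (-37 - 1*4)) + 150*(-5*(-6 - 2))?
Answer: 6033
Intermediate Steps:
(74 + (-37 - 1*4)) + 150*(-5*(-6 - 2)) = (74 + (-37 - 4)) + 150*(-5*(-8)) = (74 - 41) + 150*40 = 33 + 6000 = 6033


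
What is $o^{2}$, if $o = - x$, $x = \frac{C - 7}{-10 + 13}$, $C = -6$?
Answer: $\frac{169}{9} \approx 18.778$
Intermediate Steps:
$x = - \frac{13}{3}$ ($x = \frac{-6 - 7}{-10 + 13} = - \frac{13}{3} \approx -4.3333$)
$o = \frac{13}{3}$ ($o = \left(-1\right) \left(- \frac{13}{3}\right) = \frac{13}{3} \approx 4.3333$)
$o^{2} = \left(\frac{13}{3}\right)^{2} = \frac{169}{9}$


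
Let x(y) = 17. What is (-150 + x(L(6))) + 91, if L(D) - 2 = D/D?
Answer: -42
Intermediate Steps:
L(D) = 3 (L(D) = 2 + D/D = 2 + 1 = 3)
(-150 + x(L(6))) + 91 = (-150 + 17) + 91 = -133 + 91 = -42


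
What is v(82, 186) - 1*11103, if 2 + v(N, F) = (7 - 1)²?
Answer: -11069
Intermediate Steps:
v(N, F) = 34 (v(N, F) = -2 + (7 - 1)² = -2 + 6² = -2 + 36 = 34)
v(82, 186) - 1*11103 = 34 - 1*11103 = 34 - 11103 = -11069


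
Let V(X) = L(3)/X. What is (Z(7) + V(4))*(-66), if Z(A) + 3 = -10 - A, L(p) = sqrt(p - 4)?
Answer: 1320 - 33*I/2 ≈ 1320.0 - 16.5*I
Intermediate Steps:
L(p) = sqrt(-4 + p)
Z(A) = -13 - A (Z(A) = -3 + (-10 - A) = -13 - A)
V(X) = I/X (V(X) = sqrt(-4 + 3)/X = sqrt(-1)/X = I/X)
(Z(7) + V(4))*(-66) = ((-13 - 1*7) + I/4)*(-66) = ((-13 - 7) + I*(1/4))*(-66) = (-20 + I/4)*(-66) = 1320 - 33*I/2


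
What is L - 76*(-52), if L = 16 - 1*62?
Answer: 3906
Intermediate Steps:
L = -46 (L = 16 - 62 = -46)
L - 76*(-52) = -46 - 76*(-52) = -46 + 3952 = 3906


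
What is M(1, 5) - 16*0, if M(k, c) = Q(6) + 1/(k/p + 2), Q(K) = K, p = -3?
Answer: 33/5 ≈ 6.6000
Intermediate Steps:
M(k, c) = 6 + 1/(2 - k/3) (M(k, c) = 6 + 1/(k/(-3) + 2) = 6 + 1/(k*(-1/3) + 2) = 6 + 1/(-k/3 + 2) = 6 + 1/(2 - k/3))
M(1, 5) - 16*0 = 3*(-13 + 2*1)/(-6 + 1) - 16*0 = 3*(-13 + 2)/(-5) + 0 = 3*(-1/5)*(-11) + 0 = 33/5 + 0 = 33/5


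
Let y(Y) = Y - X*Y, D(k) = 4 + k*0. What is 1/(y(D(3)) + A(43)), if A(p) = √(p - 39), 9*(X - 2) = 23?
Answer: -9/110 ≈ -0.081818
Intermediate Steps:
X = 41/9 (X = 2 + (⅑)*23 = 2 + 23/9 = 41/9 ≈ 4.5556)
A(p) = √(-39 + p)
D(k) = 4 (D(k) = 4 + 0 = 4)
y(Y) = -32*Y/9 (y(Y) = Y - 41*Y/9 = -32*Y/9)
1/(y(D(3)) + A(43)) = 1/(-32/9*4 + √(-39 + 43)) = 1/(-128/9 + √4) = 1/(-128/9 + 2) = 1/(-110/9) = -9/110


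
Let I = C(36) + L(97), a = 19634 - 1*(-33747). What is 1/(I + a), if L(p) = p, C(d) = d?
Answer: 1/53514 ≈ 1.8687e-5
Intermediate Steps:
a = 53381 (a = 19634 + 33747 = 53381)
I = 133 (I = 36 + 97 = 133)
1/(I + a) = 1/(133 + 53381) = 1/53514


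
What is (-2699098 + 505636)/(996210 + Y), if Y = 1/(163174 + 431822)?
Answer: -1305101116152/592740965161 ≈ -2.2018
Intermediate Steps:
Y = 1/594996 ≈ 1.6807e-6
(-2699098 + 505636)/(996210 + Y) = (-2699098 + 505636)/(996210 + 1/594996) = -2193462/592740965161/594996 = -2193462*594996/592740965161 = -1305101116152/592740965161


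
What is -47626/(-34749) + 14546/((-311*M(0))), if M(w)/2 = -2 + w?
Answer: 282352849/21613878 ≈ 13.063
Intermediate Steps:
M(w) = -4 + 2*w (M(w) = 2*(-2 + w) = -4 + 2*w)
-47626/(-34749) + 14546/((-311*M(0))) = -47626/(-34749) + 14546/((-311*(-4 + 2*0))) = -47626*(-1/34749) + 14546/((-311*(-4 + 0))) = 47626/34749 + 14546/((-311*(-4))) = 47626/34749 + 14546/1244 = 47626/34749 + 14546*(1/1244) = 47626/34749 + 7273/622 = 282352849/21613878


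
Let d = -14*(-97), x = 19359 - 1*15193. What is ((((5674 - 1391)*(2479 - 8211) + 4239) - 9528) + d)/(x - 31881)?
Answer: 1067569/1205 ≈ 885.95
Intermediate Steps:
x = 4166 (x = 19359 - 15193 = 4166)
d = 1358
((((5674 - 1391)*(2479 - 8211) + 4239) - 9528) + d)/(x - 31881) = ((((5674 - 1391)*(2479 - 8211) + 4239) - 9528) + 1358)/(4166 - 31881) = (((4283*(-5732) + 4239) - 9528) + 1358)/(-27715) = (((-24550156 + 4239) - 9528) + 1358)*(-1/27715) = ((-24545917 - 9528) + 1358)*(-1/27715) = (-24555445 + 1358)*(-1/27715) = -24554087*(-1/27715) = 1067569/1205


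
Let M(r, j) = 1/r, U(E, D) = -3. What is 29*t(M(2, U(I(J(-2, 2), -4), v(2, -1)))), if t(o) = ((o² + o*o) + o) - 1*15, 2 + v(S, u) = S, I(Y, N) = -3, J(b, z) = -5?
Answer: -406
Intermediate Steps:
v(S, u) = -2 + S
t(o) = -15 + o + 2*o² (t(o) = ((o² + o²) + o) - 15 = (2*o² + o) - 15 = (o + 2*o²) - 15 = -15 + o + 2*o²)
29*t(M(2, U(I(J(-2, 2), -4), v(2, -1)))) = 29*(-15 + 1/2 + 2*(1/2)²) = 29*(-15 + ½ + 2*(½)²) = 29*(-15 + ½ + 2*(¼)) = 29*(-15 + ½ + ½) = 29*(-14) = -406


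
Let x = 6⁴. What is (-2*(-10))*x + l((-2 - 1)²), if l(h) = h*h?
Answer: 26001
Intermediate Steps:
x = 1296
l(h) = h²
(-2*(-10))*x + l((-2 - 1)²) = -2*(-10)*1296 + ((-2 - 1)²)² = 20*1296 + ((-3)²)² = 25920 + 9² = 25920 + 81 = 26001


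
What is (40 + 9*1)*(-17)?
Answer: -833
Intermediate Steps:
(40 + 9*1)*(-17) = (40 + 9)*(-17) = 49*(-17) = -833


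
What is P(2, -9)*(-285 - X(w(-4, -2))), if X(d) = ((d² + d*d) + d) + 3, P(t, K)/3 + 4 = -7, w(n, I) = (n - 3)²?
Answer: 169587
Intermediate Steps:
w(n, I) = (-3 + n)²
P(t, K) = -33 (P(t, K) = -12 + 3*(-7) = -12 - 21 = -33)
X(d) = 3 + d + 2*d² (X(d) = ((d² + d²) + d) + 3 = (2*d² + d) + 3 = (d + 2*d²) + 3 = 3 + d + 2*d²)
P(2, -9)*(-285 - X(w(-4, -2))) = -33*(-285 - (3 + (-3 - 4)² + 2*((-3 - 4)²)²)) = -33*(-285 - (3 + (-7)² + 2*((-7)²)²)) = -33*(-285 - (3 + 49 + 2*49²)) = -33*(-285 - (3 + 49 + 2*2401)) = -33*(-285 - (3 + 49 + 4802)) = -33*(-285 - 1*4854) = -33*(-285 - 4854) = -33*(-5139) = 169587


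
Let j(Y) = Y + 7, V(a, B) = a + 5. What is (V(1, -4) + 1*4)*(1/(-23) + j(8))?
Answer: 3440/23 ≈ 149.57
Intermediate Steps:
V(a, B) = 5 + a
j(Y) = 7 + Y
(V(1, -4) + 1*4)*(1/(-23) + j(8)) = ((5 + 1) + 1*4)*(1/(-23) + (7 + 8)) = (6 + 4)*(-1/23 + 15) = 10*(344/23) = 3440/23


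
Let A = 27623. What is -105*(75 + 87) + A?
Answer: 10613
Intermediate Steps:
-105*(75 + 87) + A = -105*(75 + 87) + 27623 = -105*162 + 27623 = -17010 + 27623 = 10613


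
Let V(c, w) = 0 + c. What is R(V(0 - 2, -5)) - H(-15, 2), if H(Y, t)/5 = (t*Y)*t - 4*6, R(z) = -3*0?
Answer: 420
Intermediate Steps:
V(c, w) = c
R(z) = 0
H(Y, t) = -120 + 5*Y*t² (H(Y, t) = 5*((t*Y)*t - 4*6) = 5*((Y*t)*t - 24) = 5*(Y*t² - 24) = 5*(-24 + Y*t²) = -120 + 5*Y*t²)
R(V(0 - 2, -5)) - H(-15, 2) = 0 - (-120 + 5*(-15)*2²) = 0 - (-120 + 5*(-15)*4) = 0 - (-120 - 300) = 0 - 1*(-420) = 0 + 420 = 420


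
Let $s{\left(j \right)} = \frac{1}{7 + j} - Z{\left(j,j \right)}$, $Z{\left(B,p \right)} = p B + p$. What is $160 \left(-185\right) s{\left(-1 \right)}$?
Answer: $- \frac{14800}{3} \approx -4933.3$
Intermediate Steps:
$Z{\left(B,p \right)} = p + B p$ ($Z{\left(B,p \right)} = B p + p = p + B p$)
$s{\left(j \right)} = \frac{1}{7 + j} - j \left(1 + j\right)$
$160 \left(-185\right) s{\left(-1 \right)} = 160 \left(-185\right) \frac{1 - \left(-1\right)^{3} - 8 \left(-1\right)^{2} - -7}{7 - 1} = - 29600 \frac{1 - -1 - 8 + 7}{6} = - 29600 \frac{1 + 1 - 8 + 7}{6} = - 29600 \cdot \frac{1}{6} \cdot 1 = \left(-29600\right) \frac{1}{6} = - \frac{14800}{3}$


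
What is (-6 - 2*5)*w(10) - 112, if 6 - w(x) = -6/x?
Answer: -1088/5 ≈ -217.60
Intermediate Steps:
w(x) = 6 + 6/x (w(x) = 6 - (-6)/x = 6 + 6/x)
(-6 - 2*5)*w(10) - 112 = (-6 - 2*5)*(6 + 6/10) - 112 = (-6 - 10)*(6 + 6*(⅒)) - 112 = -16*(6 + ⅗) - 112 = -16*33/5 - 112 = -528/5 - 112 = -1088/5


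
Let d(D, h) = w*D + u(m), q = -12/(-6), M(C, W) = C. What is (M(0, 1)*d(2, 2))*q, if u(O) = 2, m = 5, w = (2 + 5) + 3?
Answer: 0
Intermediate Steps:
w = 10 (w = 7 + 3 = 10)
q = 2 (q = -12*(-⅙) = 2)
d(D, h) = 2 + 10*D (d(D, h) = 10*D + 2 = 2 + 10*D)
(M(0, 1)*d(2, 2))*q = (0*(2 + 10*2))*2 = (0*(2 + 20))*2 = (0*22)*2 = 0*2 = 0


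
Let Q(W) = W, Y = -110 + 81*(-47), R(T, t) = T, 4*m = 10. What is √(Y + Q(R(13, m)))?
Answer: 8*I*√61 ≈ 62.482*I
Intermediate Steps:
m = 5/2 (m = (¼)*10 = 5/2 ≈ 2.5000)
Y = -3917 (Y = -110 - 3807 = -3917)
√(Y + Q(R(13, m))) = √(-3917 + 13) = √(-3904) = 8*I*√61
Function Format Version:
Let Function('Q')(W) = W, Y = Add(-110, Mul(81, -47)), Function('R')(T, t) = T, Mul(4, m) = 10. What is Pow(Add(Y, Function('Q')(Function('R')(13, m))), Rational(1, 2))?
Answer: Mul(8, I, Pow(61, Rational(1, 2))) ≈ Mul(62.482, I)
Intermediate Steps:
m = Rational(5, 2) (m = Mul(Rational(1, 4), 10) = Rational(5, 2) ≈ 2.5000)
Y = -3917 (Y = Add(-110, -3807) = -3917)
Pow(Add(Y, Function('Q')(Function('R')(13, m))), Rational(1, 2)) = Pow(Add(-3917, 13), Rational(1, 2)) = Pow(-3904, Rational(1, 2)) = Mul(8, I, Pow(61, Rational(1, 2)))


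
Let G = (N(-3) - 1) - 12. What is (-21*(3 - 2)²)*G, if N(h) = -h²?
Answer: 462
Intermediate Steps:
G = -22 (G = (-1*(-3)² - 1) - 12 = (-1*9 - 1) - 12 = (-9 - 1) - 12 = -10 - 12 = -22)
(-21*(3 - 2)²)*G = -21*(3 - 2)²*(-22) = -21*1²*(-22) = -21*1*(-22) = -21*(-22) = 462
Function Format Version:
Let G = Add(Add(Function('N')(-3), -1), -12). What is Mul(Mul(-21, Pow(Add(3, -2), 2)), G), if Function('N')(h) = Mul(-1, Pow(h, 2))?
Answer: 462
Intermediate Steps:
G = -22 (G = Add(Add(Mul(-1, Pow(-3, 2)), -1), -12) = Add(Add(Mul(-1, 9), -1), -12) = Add(Add(-9, -1), -12) = Add(-10, -12) = -22)
Mul(Mul(-21, Pow(Add(3, -2), 2)), G) = Mul(Mul(-21, Pow(Add(3, -2), 2)), -22) = Mul(Mul(-21, Pow(1, 2)), -22) = Mul(Mul(-21, 1), -22) = Mul(-21, -22) = 462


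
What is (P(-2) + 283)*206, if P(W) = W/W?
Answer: 58504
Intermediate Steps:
P(W) = 1
(P(-2) + 283)*206 = (1 + 283)*206 = 284*206 = 58504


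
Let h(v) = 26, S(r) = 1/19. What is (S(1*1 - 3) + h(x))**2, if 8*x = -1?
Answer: 245025/361 ≈ 678.74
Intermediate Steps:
x = -1/8 (x = (1/8)*(-1) = -1/8 ≈ -0.12500)
S(r) = 1/19
(S(1*1 - 3) + h(x))**2 = (1/19 + 26)**2 = (495/19)**2 = 245025/361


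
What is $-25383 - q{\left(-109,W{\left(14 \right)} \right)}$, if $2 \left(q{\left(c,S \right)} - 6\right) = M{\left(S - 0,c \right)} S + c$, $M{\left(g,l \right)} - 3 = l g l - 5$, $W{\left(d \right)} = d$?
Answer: $- \frac{2379317}{2} \approx -1.1897 \cdot 10^{6}$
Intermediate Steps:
$M{\left(g,l \right)} = -2 + g l^{2}$ ($M{\left(g,l \right)} = 3 + \left(l g l - 5\right) = 3 + \left(g l l - 5\right) = 3 + \left(g l^{2} - 5\right) = 3 + \left(-5 + g l^{2}\right) = -2 + g l^{2}$)
$q{\left(c,S \right)} = 6 + \frac{c}{2} + \frac{S \left(-2 + S c^{2}\right)}{2}$ ($q{\left(c,S \right)} = 6 + \frac{\left(-2 + \left(S - 0\right) c^{2}\right) S + c}{2} = 6 + \frac{\left(-2 + \left(S + 0\right) c^{2}\right) S + c}{2} = 6 + \frac{\left(-2 + S c^{2}\right) S + c}{2} = 6 + \frac{S \left(-2 + S c^{2}\right) + c}{2} = 6 + \frac{c + S \left(-2 + S c^{2}\right)}{2} = 6 + \left(\frac{c}{2} + \frac{S \left(-2 + S c^{2}\right)}{2}\right) = 6 + \frac{c}{2} + \frac{S \left(-2 + S c^{2}\right)}{2}$)
$-25383 - q{\left(-109,W{\left(14 \right)} \right)} = -25383 - \left(6 + \frac{1}{2} \left(-109\right) + \frac{1}{2} \cdot 14 \left(-2 + 14 \left(-109\right)^{2}\right)\right) = -25383 - \left(6 - \frac{109}{2} + \frac{1}{2} \cdot 14 \left(-2 + 14 \cdot 11881\right)\right) = -25383 - \left(6 - \frac{109}{2} + \frac{1}{2} \cdot 14 \left(-2 + 166334\right)\right) = -25383 - \left(6 - \frac{109}{2} + \frac{1}{2} \cdot 14 \cdot 166332\right) = -25383 - \left(6 - \frac{109}{2} + 1164324\right) = -25383 - \frac{2328551}{2} = - \frac{2379317}{2}$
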